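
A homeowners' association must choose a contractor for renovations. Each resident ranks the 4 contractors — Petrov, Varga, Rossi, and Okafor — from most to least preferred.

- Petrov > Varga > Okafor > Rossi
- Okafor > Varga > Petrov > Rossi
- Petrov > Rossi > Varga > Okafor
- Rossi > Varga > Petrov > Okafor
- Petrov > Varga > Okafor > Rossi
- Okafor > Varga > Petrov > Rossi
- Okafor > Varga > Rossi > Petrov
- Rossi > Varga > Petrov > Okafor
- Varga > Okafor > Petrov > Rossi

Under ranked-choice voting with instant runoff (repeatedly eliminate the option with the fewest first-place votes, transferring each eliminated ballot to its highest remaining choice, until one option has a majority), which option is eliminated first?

Round 1: Petrov 3, Okafor 3, Rossi 2, Varga 1. Varga has the fewest and is eliminated.
Round 2: Okafor 4, Petrov 3, Rossi 2. Rossi has the fewest and is eliminated.
Round 3: Petrov 5, Okafor 4. Petrov has a majority.

Varga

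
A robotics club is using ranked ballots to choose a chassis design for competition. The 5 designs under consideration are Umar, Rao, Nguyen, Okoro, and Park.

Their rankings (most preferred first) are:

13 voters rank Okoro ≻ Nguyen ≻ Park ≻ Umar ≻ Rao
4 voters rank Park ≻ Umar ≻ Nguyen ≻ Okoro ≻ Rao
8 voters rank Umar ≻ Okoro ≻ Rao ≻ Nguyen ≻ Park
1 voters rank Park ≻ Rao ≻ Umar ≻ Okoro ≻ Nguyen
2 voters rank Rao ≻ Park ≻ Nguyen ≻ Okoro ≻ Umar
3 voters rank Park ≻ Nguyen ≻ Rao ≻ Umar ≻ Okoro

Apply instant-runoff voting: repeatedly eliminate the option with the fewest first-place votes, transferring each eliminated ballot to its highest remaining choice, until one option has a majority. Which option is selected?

Round 1: Okoro 13, Umar 8, Park 8, Rao 2, Nguyen 0. Nguyen has the fewest and is eliminated.
Round 2: Okoro 13, Umar 8, Park 8, Rao 2. Rao has the fewest and is eliminated.
Round 3: Okoro 13, Park 10, Umar 8. Umar has the fewest and is eliminated.
Round 4: Okoro 21, Park 10. Okoro has a majority.

Okoro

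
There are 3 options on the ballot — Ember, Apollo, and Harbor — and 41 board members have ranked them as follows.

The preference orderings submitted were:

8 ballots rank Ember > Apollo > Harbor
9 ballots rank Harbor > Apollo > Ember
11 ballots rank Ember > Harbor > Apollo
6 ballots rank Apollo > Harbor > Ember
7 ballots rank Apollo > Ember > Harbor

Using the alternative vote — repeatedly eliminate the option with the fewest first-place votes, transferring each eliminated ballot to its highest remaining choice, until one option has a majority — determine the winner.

Apollo

Round 1: Ember 19, Apollo 13, Harbor 9. Harbor has the fewest and is eliminated.
Round 2: Apollo 22, Ember 19. Apollo has a majority.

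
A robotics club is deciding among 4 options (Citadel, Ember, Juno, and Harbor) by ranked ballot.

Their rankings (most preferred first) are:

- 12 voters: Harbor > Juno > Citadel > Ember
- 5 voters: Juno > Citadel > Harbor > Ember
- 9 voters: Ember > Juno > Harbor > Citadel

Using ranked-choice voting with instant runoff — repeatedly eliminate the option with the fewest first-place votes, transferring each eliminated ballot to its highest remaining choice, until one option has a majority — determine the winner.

Harbor

Round 1: Harbor 12, Ember 9, Juno 5, Citadel 0. Citadel has the fewest and is eliminated.
Round 2: Harbor 12, Ember 9, Juno 5. Juno has the fewest and is eliminated.
Round 3: Harbor 17, Ember 9. Harbor has a majority.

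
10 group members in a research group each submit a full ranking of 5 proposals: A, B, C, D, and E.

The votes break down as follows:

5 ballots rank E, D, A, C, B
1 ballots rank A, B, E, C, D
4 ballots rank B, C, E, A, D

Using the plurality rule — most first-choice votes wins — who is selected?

First-place vote totals:
  A: 1
  B: 4
  C: 0
  D: 0
  E: 5
E has the most first-place votes.

E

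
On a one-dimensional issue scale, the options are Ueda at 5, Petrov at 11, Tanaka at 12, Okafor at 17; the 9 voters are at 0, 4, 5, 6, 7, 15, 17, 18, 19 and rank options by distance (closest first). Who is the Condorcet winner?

With single-peaked preferences on a line, the Condorcet winner is the candidate closest to the median voter.
The median voter (position 7) is closest to Ueda at 5.
Check: Ueda vs Petrov — voters closer to Ueda: 5 of 9.

Ueda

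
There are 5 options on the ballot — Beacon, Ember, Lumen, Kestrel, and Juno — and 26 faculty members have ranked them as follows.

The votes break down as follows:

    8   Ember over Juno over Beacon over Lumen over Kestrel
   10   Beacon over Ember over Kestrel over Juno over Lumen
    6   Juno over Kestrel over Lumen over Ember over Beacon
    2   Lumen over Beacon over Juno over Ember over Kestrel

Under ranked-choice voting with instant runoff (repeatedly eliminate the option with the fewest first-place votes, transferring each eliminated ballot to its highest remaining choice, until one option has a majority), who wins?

Ember

Round 1: Beacon 10, Ember 8, Juno 6, Lumen 2, Kestrel 0. Kestrel has the fewest and is eliminated.
Round 2: Beacon 10, Ember 8, Juno 6, Lumen 2. Lumen has the fewest and is eliminated.
Round 3: Beacon 12, Ember 8, Juno 6. Juno has the fewest and is eliminated.
Round 4: Ember 14, Beacon 12. Ember has a majority.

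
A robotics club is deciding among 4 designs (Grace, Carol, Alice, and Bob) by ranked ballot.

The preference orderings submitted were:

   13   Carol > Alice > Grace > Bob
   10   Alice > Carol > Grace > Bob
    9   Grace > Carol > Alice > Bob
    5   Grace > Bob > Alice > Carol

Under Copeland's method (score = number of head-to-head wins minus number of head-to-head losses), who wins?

Pairwise results:
  Grace vs Carol: Carol wins 23–14.
  Grace vs Alice: Alice wins 23–14.
  Grace vs Bob: Grace wins 37–0.
  Carol vs Alice: Carol wins 22–15.
  Carol vs Bob: Carol wins 32–5.
  Alice vs Bob: Alice wins 32–5.
Copeland scores (wins − losses):
  Grace: 1 − 2 = -1
  Carol: 3 − 0 = 3
  Alice: 2 − 1 = 1
  Bob: 0 − 3 = -3
Carol has the best Copeland score.

Carol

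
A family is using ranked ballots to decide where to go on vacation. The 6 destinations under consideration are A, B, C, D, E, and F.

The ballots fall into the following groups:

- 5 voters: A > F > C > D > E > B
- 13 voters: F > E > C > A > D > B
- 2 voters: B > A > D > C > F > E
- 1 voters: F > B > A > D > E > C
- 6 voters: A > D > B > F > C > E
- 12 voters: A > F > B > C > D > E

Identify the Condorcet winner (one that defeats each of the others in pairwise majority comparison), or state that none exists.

Head-to-head results (39 voters total):
A vs B: A wins 36–3.
A vs C: A wins 26–13.
A vs D: A wins 39–0.
A vs E: A wins 26–13.
A vs F: A wins 25–14.
B vs C: B wins 21–18.
B vs D: D wins 24–15.
B vs E: B wins 21–18.
B vs F: F wins 31–8.
C vs D: C wins 30–9.
C vs E: C wins 25–14.
C vs F: F wins 37–2.
D vs E: D wins 26–13.
D vs F: F wins 31–8.
E vs F: F wins 39–0.
A beats each rival — B (36–3), C (26–13), D (39–0), E (26–13), F (25–14) — so A is the Condorcet winner.

A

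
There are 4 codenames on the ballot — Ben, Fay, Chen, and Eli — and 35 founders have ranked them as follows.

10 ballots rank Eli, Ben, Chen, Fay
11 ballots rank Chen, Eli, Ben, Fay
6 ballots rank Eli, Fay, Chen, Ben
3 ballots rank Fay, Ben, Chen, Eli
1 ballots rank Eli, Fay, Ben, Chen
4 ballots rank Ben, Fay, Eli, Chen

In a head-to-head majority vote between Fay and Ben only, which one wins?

Ballots ranking Fay above Ben: 6+3+1 = 10.
Ballots ranking Ben above Fay: 10+11+4 = 25.
Ben wins the head-to-head, 25–10.

Ben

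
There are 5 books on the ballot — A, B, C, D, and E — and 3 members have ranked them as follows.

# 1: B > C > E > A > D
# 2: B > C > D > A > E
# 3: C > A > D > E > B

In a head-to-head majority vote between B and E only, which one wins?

Ballots ranking B above E: 2.
Ballots ranking E above B: 1.
B wins the head-to-head, 2–1.

B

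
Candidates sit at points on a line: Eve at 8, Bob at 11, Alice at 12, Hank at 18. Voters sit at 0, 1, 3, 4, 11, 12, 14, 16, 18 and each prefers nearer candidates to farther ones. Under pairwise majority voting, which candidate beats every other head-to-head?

With single-peaked preferences on a line, the Condorcet winner is the candidate closest to the median voter.
The median voter (position 11) is closest to Bob at 11.
Check: Bob vs Eve — voters closer to Bob: 5 of 9.

Bob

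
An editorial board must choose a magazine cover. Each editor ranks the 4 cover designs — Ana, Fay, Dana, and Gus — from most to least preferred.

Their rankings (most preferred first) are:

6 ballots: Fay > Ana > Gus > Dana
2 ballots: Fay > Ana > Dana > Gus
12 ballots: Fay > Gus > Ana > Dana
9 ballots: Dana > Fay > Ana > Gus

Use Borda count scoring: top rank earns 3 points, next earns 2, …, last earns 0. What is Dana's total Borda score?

29

Borda scores:
  Ana: 6·2 + 2·2 + 12·1 + 9·1 = 37
  Fay: 6·3 + 2·3 + 12·3 + 9·2 = 78
  Dana: 6·0 + 2·1 + 12·0 + 9·3 = 29
  Gus: 6·1 + 2·0 + 12·2 + 9·0 = 30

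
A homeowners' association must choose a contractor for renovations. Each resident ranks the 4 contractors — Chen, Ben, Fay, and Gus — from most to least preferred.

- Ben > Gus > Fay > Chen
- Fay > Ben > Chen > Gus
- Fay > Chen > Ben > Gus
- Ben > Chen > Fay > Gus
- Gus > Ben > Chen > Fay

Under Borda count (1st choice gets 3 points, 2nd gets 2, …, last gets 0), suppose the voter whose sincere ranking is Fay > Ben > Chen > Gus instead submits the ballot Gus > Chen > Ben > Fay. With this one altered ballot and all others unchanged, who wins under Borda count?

Borda totals with the altered ballot: Chen 7, Ben 10, Fay 5, Gus 8.
The winner is unchanged: still Ben.

Ben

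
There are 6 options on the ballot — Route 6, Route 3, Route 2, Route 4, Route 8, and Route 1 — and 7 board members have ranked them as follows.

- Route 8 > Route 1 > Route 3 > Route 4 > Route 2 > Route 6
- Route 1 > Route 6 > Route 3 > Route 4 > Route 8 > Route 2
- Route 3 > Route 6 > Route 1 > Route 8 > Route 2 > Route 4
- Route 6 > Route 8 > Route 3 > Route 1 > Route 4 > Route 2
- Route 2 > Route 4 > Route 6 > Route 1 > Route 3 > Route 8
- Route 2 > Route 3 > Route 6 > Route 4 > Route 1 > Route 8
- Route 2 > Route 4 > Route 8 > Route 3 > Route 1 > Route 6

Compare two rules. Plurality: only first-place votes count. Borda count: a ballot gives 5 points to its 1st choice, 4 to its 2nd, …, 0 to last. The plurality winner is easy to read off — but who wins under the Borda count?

Plurality first-place counts: Route 6 1, Route 3 1, Route 2 3, Route 4 0, Route 8 1, Route 1 1 → Route 2.
Borda totals: Route 6 19, Route 3 21, Route 2 17, Route 4 15, Route 8 15, Route 1 18 → Route 3.

Route 3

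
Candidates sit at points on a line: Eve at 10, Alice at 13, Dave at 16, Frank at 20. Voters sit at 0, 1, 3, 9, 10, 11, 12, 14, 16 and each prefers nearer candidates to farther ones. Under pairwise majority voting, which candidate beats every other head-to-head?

With single-peaked preferences on a line, the Condorcet winner is the candidate closest to the median voter.
The median voter (position 10) is closest to Eve at 10.
Check: Eve vs Dave — voters closer to Eve: 7 of 9.

Eve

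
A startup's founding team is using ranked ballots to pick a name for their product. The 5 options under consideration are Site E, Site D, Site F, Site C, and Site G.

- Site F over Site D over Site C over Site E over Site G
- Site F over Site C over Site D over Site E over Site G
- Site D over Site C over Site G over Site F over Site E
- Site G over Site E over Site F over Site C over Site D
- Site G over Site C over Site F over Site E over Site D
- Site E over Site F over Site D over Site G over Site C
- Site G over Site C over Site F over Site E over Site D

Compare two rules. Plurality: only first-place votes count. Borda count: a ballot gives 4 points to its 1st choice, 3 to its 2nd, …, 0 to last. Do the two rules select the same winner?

No

Plurality first-place counts: Site E 1, Site D 1, Site F 2, Site C 0, Site G 3 → Site G.
Borda totals: Site E 11, Site D 11, Site F 18, Site C 15, Site G 15 → Site F.
The two rules disagree: plurality picks Site G, Borda picks Site F.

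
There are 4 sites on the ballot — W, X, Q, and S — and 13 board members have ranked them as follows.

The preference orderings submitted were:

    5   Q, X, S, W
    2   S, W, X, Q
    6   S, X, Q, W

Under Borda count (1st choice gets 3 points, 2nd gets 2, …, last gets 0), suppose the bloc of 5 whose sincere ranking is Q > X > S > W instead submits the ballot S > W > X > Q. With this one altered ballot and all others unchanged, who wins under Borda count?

Borda totals with the altered ballot: W 14, X 19, Q 6, S 39.
The winner is unchanged: still S.

S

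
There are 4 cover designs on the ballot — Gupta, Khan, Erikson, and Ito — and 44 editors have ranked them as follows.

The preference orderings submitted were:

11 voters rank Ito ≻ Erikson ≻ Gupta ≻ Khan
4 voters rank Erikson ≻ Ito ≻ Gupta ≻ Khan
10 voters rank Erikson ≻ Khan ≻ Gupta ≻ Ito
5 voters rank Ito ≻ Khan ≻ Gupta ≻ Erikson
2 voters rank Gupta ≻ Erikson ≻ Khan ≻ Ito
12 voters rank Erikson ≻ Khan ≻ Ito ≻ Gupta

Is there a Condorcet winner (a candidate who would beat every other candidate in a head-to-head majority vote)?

Head-to-head results (44 voters total):
Gupta vs Khan: Khan wins 27–17.
Gupta vs Erikson: Erikson wins 37–7.
Gupta vs Ito: Ito wins 32–12.
Khan vs Erikson: Erikson wins 39–5.
Khan vs Ito: Khan wins 24–20.
Erikson vs Ito: Erikson wins 28–16.
Erikson beats each rival — Gupta (37–7), Khan (39–5), Ito (28–16) — so Erikson is the Condorcet winner.

Yes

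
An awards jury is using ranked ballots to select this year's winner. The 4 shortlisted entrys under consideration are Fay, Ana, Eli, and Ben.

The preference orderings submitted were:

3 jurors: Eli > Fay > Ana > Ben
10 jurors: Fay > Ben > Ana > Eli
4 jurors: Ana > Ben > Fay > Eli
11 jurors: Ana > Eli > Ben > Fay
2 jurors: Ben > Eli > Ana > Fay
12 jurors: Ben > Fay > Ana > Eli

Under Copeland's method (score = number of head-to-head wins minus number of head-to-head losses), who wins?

Ben

Pairwise results:
  Fay vs Ana: Fay wins 25–17.
  Fay vs Eli: Fay wins 26–16.
  Fay vs Ben: Ben wins 29–13.
  Ana vs Eli: Ana wins 37–5.
  Ana vs Ben: Ben wins 24–18.
  Eli vs Ben: Ben wins 28–14.
Copeland scores (wins − losses):
  Fay: 2 − 1 = 1
  Ana: 1 − 2 = -1
  Eli: 0 − 3 = -3
  Ben: 3 − 0 = 3
Ben has the best Copeland score.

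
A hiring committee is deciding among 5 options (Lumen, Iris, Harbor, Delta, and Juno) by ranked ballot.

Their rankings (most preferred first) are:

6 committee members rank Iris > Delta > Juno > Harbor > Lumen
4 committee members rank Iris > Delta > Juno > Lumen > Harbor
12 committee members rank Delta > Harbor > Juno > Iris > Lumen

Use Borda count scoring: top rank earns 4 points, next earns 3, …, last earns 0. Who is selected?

Delta

Borda scores:
  Lumen: 6·0 + 4·1 + 12·0 = 4
  Iris: 6·4 + 4·4 + 12·1 = 52
  Harbor: 6·1 + 4·0 + 12·3 = 42
  Delta: 6·3 + 4·3 + 12·4 = 78
  Juno: 6·2 + 4·2 + 12·2 = 44
Delta has the highest total.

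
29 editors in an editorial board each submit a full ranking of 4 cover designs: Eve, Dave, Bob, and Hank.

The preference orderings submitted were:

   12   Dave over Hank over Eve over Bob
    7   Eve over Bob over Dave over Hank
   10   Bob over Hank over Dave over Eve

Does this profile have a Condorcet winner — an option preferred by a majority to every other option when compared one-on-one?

Head-to-head results (29 voters total):
Eve vs Dave: Dave wins 22–7.
Eve vs Bob: Eve wins 19–10.
Eve vs Hank: Hank wins 22–7.
Dave vs Bob: Bob wins 17–12.
Dave vs Hank: Dave wins 19–10.
Bob vs Hank: Bob wins 17–12.
No candidate beats all others: Eve beats Bob beats Dave beats Eve, a majority cycle.

No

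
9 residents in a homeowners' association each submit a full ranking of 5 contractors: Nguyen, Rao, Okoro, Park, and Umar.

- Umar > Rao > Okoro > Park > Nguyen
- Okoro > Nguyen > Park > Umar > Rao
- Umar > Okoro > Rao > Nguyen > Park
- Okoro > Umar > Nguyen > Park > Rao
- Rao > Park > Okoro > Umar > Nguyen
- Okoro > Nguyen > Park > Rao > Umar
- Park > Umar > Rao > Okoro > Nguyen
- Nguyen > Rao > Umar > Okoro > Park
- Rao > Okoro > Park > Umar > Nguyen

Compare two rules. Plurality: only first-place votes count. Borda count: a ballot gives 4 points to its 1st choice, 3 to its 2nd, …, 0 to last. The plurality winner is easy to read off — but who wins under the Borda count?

Plurality first-place counts: Nguyen 1, Rao 2, Okoro 3, Park 1, Umar 2 → Okoro.
Borda totals: Nguyen 13, Rao 19, Okoro 24, Park 15, Umar 19 → Okoro.

Okoro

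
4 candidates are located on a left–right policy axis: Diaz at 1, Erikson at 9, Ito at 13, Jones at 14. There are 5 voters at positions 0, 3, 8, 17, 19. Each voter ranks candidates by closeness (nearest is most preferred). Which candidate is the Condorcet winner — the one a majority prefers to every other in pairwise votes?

With single-peaked preferences on a line, the Condorcet winner is the candidate closest to the median voter.
The median voter (position 8) is closest to Erikson at 9.
Check: Erikson vs Ito — voters closer to Erikson: 3 of 5.

Erikson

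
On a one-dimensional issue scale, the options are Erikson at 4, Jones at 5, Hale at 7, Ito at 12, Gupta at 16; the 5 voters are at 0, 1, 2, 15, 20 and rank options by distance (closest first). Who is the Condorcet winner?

Erikson

With single-peaked preferences on a line, the Condorcet winner is the candidate closest to the median voter.
The median voter (position 2) is closest to Erikson at 4.
Check: Erikson vs Hale — voters closer to Erikson: 3 of 5.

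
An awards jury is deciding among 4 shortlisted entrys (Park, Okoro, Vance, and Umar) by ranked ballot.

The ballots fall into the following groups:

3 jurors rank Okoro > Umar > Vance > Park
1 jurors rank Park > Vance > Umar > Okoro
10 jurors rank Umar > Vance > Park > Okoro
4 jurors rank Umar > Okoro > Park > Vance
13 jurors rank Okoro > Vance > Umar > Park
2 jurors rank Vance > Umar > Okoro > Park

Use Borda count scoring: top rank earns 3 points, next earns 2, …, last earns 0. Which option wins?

Umar

Borda scores:
  Park: 3·0 + 3 + 10·1 + 4·1 + 13·0 + 2·0 = 17
  Okoro: 3·3 + 0 + 10·0 + 4·2 + 13·3 + 2·1 = 58
  Vance: 3·1 + 2 + 10·2 + 4·0 + 13·2 + 2·3 = 57
  Umar: 3·2 + 1 + 10·3 + 4·3 + 13·1 + 2·2 = 66
Umar has the highest total.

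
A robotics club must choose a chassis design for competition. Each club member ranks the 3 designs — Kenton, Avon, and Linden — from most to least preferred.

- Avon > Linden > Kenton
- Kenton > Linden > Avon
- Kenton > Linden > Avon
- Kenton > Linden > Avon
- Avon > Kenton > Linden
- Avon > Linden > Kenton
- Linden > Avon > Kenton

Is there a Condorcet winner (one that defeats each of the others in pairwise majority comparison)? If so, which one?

None — there is no Condorcet winner

Head-to-head results (7 voters total):
Kenton vs Avon: Avon wins 4–3.
Kenton vs Linden: Kenton wins 4–3.
Avon vs Linden: Linden wins 4–3.
No candidate beats all others: Kenton beats Linden beats Avon beats Kenton, a majority cycle.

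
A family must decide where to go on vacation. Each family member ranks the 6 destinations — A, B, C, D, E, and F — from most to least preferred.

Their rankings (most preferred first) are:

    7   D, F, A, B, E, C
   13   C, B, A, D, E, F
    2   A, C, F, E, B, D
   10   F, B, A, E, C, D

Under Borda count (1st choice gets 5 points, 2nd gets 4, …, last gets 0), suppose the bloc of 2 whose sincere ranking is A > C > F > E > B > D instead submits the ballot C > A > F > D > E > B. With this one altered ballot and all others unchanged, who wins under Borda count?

B

Borda totals with the altered ballot: A 98, B 106, C 85, D 65, E 42, F 84.
The winner is unchanged: still B.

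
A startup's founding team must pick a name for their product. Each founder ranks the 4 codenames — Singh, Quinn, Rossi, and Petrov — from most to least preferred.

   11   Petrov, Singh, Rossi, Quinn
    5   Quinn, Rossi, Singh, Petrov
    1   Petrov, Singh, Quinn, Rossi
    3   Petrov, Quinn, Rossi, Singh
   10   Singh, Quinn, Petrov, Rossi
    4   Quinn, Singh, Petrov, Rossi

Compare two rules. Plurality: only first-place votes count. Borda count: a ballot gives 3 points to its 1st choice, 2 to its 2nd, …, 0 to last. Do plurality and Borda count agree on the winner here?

No

Plurality first-place counts: Singh 10, Quinn 9, Rossi 0, Petrov 15 → Petrov.
Borda totals: Singh 67, Quinn 54, Rossi 24, Petrov 59 → Singh.
The two rules disagree: plurality picks Petrov, Borda picks Singh.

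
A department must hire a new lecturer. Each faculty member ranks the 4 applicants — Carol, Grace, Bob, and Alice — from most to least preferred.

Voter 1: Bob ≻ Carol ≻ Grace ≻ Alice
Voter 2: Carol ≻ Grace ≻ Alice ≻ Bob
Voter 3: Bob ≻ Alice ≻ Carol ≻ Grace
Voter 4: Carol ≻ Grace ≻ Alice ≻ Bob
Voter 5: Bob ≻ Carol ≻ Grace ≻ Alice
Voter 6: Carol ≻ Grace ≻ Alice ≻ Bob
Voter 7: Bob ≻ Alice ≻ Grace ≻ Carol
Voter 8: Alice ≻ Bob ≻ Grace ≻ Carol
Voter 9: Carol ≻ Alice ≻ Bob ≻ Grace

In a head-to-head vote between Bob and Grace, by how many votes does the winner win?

Ballots ranking Bob above Grace: 6.
Ballots ranking Grace above Bob: 3.
Bob wins 6–3, a margin of 3.

3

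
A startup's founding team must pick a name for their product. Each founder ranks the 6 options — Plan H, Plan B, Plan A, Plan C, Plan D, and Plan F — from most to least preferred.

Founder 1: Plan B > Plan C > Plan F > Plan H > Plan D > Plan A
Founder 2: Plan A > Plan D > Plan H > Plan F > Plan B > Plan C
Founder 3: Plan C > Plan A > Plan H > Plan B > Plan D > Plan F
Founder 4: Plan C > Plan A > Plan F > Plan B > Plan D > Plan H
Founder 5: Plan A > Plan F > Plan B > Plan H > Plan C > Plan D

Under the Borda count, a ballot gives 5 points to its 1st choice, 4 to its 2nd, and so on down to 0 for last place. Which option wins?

Borda scores:
  Plan H: 2 + 3 + 3 + 0 + 2 = 10
  Plan B: 5 + 1 + 2 + 2 + 3 = 13
  Plan A: 0 + 5 + 4 + 4 + 5 = 18
  Plan C: 4 + 0 + 5 + 5 + 1 = 15
  Plan D: 1 + 4 + 1 + 1 + 0 = 7
  Plan F: 3 + 2 + 0 + 3 + 4 = 12
Plan A has the highest total.

Plan A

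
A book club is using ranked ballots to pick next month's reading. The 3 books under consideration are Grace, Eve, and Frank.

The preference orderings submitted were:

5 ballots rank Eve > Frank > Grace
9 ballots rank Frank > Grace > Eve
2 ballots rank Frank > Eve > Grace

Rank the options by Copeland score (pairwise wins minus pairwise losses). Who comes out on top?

Frank

Pairwise results:
  Grace vs Eve: Grace wins 9–7.
  Grace vs Frank: Frank wins 16–0.
  Eve vs Frank: Frank wins 11–5.
Copeland scores (wins − losses):
  Grace: 1 − 1 = 0
  Eve: 0 − 2 = -2
  Frank: 2 − 0 = 2
Frank has the best Copeland score.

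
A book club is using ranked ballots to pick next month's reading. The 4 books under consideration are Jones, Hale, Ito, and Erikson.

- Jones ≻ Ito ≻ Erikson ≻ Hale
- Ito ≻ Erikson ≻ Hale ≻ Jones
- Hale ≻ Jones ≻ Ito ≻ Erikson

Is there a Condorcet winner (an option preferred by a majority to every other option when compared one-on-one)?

Head-to-head results (3 voters total):
Jones vs Hale: Hale wins 2–1.
Jones vs Ito: Jones wins 2–1.
Jones vs Erikson: Jones wins 2–1.
Hale vs Ito: Ito wins 2–1.
Hale vs Erikson: Erikson wins 2–1.
Ito vs Erikson: Ito wins 3–0.
No candidate beats all others: Jones beats Ito beats Hale beats Jones, a majority cycle.

No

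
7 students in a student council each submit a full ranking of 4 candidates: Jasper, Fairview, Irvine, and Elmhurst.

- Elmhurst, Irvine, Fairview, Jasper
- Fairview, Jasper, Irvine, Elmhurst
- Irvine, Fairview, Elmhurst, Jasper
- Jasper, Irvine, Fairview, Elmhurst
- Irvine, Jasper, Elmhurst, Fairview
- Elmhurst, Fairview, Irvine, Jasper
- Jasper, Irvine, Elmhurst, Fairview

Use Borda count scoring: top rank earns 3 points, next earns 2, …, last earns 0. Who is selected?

Irvine

Borda scores:
  Jasper: 0 + 2 + 0 + 3 + 2 + 0 + 3 = 10
  Fairview: 1 + 3 + 2 + 1 + 0 + 2 + 0 = 9
  Irvine: 2 + 1 + 3 + 2 + 3 + 1 + 2 = 14
  Elmhurst: 3 + 0 + 1 + 0 + 1 + 3 + 1 = 9
Irvine has the highest total.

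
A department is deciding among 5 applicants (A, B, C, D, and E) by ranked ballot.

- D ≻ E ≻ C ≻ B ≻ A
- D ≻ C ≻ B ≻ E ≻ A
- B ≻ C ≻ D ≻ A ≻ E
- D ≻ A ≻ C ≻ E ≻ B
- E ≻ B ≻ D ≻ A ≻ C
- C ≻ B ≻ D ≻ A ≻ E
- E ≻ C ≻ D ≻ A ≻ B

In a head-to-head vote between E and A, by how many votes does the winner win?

Ballots ranking E above A: 4.
Ballots ranking A above E: 3.
E wins 4–3, a margin of 1.

1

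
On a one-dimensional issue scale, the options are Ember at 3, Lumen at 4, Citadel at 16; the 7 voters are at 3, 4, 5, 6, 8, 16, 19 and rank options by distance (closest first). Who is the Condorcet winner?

With single-peaked preferences on a line, the Condorcet winner is the candidate closest to the median voter.
The median voter (position 6) is closest to Lumen at 4.
Check: Lumen vs Ember — voters closer to Lumen: 6 of 7.

Lumen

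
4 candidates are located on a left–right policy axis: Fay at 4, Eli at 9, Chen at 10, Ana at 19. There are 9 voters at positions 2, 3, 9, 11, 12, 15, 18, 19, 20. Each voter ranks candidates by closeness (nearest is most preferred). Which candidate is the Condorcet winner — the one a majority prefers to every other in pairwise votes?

Chen

With single-peaked preferences on a line, the Condorcet winner is the candidate closest to the median voter.
The median voter (position 12) is closest to Chen at 10.
Check: Chen vs Eli — voters closer to Chen: 6 of 9.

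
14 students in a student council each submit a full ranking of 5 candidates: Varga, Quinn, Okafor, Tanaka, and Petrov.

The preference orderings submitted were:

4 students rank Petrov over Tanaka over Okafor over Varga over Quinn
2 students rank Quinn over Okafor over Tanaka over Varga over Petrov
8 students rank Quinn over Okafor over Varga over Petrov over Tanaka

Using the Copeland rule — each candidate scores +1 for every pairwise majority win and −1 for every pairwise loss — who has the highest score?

Pairwise results:
  Varga vs Quinn: Quinn wins 10–4.
  Varga vs Okafor: Okafor wins 14–0.
  Varga vs Tanaka: Varga wins 8–6.
  Varga vs Petrov: Varga wins 10–4.
  Quinn vs Okafor: Quinn wins 10–4.
  Quinn vs Tanaka: Quinn wins 10–4.
  Quinn vs Petrov: Quinn wins 10–4.
  Okafor vs Tanaka: Okafor wins 10–4.
  Okafor vs Petrov: Okafor wins 10–4.
  Tanaka vs Petrov: Petrov wins 12–2.
Copeland scores (wins − losses):
  Varga: 2 − 2 = 0
  Quinn: 4 − 0 = 4
  Okafor: 3 − 1 = 2
  Tanaka: 0 − 4 = -4
  Petrov: 1 − 3 = -2
Quinn has the best Copeland score.

Quinn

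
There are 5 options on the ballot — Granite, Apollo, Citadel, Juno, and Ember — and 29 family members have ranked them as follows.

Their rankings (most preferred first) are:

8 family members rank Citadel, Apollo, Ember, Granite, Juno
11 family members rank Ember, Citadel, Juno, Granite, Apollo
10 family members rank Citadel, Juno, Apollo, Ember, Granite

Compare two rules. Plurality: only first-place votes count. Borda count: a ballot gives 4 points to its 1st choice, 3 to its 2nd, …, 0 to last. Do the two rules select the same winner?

Plurality first-place counts: Granite 0, Apollo 0, Citadel 18, Juno 0, Ember 11 → Citadel.
Borda totals: Granite 19, Apollo 44, Citadel 105, Juno 52, Ember 70 → Citadel.
The two rules agree on Citadel.

Yes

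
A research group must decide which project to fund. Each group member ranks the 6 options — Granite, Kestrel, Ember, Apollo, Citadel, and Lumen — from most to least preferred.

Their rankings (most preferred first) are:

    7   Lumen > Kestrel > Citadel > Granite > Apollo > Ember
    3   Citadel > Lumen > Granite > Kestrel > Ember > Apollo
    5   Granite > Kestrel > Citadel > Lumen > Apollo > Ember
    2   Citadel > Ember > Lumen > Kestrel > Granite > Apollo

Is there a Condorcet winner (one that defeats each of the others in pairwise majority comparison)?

Head-to-head results (17 voters total):
Granite vs Kestrel: Kestrel wins 9–8.
Granite vs Ember: Granite wins 15–2.
Granite vs Apollo: Granite wins 17–0.
Granite vs Citadel: Citadel wins 12–5.
Granite vs Lumen: Lumen wins 12–5.
Kestrel vs Ember: Kestrel wins 15–2.
Kestrel vs Apollo: Kestrel wins 17–0.
Kestrel vs Citadel: Kestrel wins 12–5.
Kestrel vs Lumen: Lumen wins 12–5.
Ember vs Apollo: Apollo wins 12–5.
Ember vs Citadel: Citadel wins 17–0.
Ember vs Lumen: Lumen wins 15–2.
Apollo vs Citadel: Citadel wins 17–0.
Apollo vs Lumen: Lumen wins 17–0.
Citadel vs Lumen: Citadel wins 10–7.
No candidate beats all others: Kestrel beats Citadel beats Lumen beats Kestrel, a majority cycle.

No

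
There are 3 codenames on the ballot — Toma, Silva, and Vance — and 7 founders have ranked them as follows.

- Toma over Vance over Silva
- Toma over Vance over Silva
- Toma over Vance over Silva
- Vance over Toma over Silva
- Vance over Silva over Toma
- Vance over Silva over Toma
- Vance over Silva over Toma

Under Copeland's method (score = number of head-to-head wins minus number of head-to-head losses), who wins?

Pairwise results:
  Toma vs Silva: Toma wins 4–3.
  Toma vs Vance: Vance wins 4–3.
  Silva vs Vance: Vance wins 7–0.
Copeland scores (wins − losses):
  Toma: 1 − 1 = 0
  Silva: 0 − 2 = -2
  Vance: 2 − 0 = 2
Vance has the best Copeland score.

Vance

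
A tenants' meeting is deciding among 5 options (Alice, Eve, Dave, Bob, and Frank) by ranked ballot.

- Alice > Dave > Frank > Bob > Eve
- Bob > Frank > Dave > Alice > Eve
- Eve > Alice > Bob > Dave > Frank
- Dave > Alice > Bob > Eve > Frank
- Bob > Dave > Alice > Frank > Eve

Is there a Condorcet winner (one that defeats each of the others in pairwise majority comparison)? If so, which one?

Head-to-head results (5 voters total):
Alice vs Eve: Alice wins 4–1.
Alice vs Dave: Dave wins 3–2.
Alice vs Bob: Alice wins 3–2.
Alice vs Frank: Alice wins 4–1.
Eve vs Dave: Dave wins 4–1.
Eve vs Bob: Bob wins 4–1.
Eve vs Frank: Frank wins 3–2.
Dave vs Bob: Bob wins 3–2.
Dave vs Frank: Dave wins 4–1.
Bob vs Frank: Bob wins 4–1.
No candidate beats all others: Alice beats Bob beats Dave beats Alice, a majority cycle.

None — there is no Condorcet winner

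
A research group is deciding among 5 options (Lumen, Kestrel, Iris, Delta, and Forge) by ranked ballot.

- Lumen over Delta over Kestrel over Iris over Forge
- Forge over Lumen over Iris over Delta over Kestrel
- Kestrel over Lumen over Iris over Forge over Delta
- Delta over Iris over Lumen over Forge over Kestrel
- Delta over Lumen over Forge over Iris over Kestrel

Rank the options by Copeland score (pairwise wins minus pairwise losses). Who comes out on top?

Lumen

Pairwise results:
  Lumen vs Kestrel: Lumen wins 4–1.
  Lumen vs Iris: Lumen wins 4–1.
  Lumen vs Delta: Lumen wins 3–2.
  Lumen vs Forge: Lumen wins 4–1.
  Kestrel vs Iris: Iris wins 3–2.
  Kestrel vs Delta: Delta wins 4–1.
  Kestrel vs Forge: Forge wins 3–2.
  Iris vs Delta: Delta wins 3–2.
  Iris vs Forge: Iris wins 3–2.
  Delta vs Forge: Delta wins 3–2.
Copeland scores (wins − losses):
  Lumen: 4 − 0 = 4
  Kestrel: 0 − 4 = -4
  Iris: 2 − 2 = 0
  Delta: 3 − 1 = 2
  Forge: 1 − 3 = -2
Lumen has the best Copeland score.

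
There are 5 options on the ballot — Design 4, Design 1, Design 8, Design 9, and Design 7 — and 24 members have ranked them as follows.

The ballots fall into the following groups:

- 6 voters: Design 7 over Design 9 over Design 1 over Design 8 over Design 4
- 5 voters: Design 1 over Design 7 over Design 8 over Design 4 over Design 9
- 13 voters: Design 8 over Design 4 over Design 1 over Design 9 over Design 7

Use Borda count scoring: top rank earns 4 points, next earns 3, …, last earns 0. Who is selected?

Design 8

Borda scores:
  Design 4: 6·0 + 5·1 + 13·3 = 44
  Design 1: 6·2 + 5·4 + 13·2 = 58
  Design 8: 6·1 + 5·2 + 13·4 = 68
  Design 9: 6·3 + 5·0 + 13·1 = 31
  Design 7: 6·4 + 5·3 + 13·0 = 39
Design 8 has the highest total.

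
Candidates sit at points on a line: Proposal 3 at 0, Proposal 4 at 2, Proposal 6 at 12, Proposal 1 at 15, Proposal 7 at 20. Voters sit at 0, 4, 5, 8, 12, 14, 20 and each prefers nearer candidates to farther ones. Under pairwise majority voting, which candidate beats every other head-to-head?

With single-peaked preferences on a line, the Condorcet winner is the candidate closest to the median voter.
The median voter (position 8) is closest to Proposal 6 at 12.
Check: Proposal 6 vs Proposal 7 — voters closer to Proposal 6: 6 of 7.

Proposal 6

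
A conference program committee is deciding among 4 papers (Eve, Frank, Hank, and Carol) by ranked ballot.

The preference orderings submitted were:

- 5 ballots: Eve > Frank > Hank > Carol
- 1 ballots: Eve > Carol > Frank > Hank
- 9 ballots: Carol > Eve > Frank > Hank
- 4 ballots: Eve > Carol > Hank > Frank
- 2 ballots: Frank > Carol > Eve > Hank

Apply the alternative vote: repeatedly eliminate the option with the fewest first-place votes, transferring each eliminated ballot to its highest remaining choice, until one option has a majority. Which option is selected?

Round 1: Eve 10, Carol 9, Frank 2, Hank 0. Hank has the fewest and is eliminated.
Round 2: Eve 10, Carol 9, Frank 2. Frank has the fewest and is eliminated.
Round 3: Carol 11, Eve 10. Carol has a majority.

Carol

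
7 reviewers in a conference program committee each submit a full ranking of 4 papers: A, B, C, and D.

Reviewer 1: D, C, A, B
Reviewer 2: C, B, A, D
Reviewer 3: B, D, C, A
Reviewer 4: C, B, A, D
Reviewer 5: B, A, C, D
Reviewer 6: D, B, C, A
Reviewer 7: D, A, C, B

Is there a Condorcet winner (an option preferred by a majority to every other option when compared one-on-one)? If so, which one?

Head-to-head results (7 voters total):
A vs B: B wins 5–2.
A vs C: C wins 5–2.
A vs D: D wins 4–3.
B vs C: C wins 4–3.
B vs D: B wins 4–3.
C vs D: D wins 4–3.
No candidate beats all others: B beats D beats C beats B, a majority cycle.

There is no Condorcet winner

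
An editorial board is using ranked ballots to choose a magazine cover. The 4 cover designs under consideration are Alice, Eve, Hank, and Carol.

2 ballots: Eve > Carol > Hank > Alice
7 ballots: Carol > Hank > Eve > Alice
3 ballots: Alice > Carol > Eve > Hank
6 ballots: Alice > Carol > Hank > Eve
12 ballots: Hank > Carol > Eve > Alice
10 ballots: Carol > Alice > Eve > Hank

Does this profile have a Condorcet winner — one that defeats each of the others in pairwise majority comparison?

Head-to-head results (40 voters total):
Alice vs Eve: Eve wins 21–19.
Alice vs Hank: Hank wins 21–19.
Alice vs Carol: Carol wins 31–9.
Eve vs Hank: Hank wins 25–15.
Eve vs Carol: Carol wins 38–2.
Hank vs Carol: Carol wins 28–12.
Carol beats each rival — Alice (31–9), Eve (38–2), Hank (28–12) — so Carol is the Condorcet winner.

Yes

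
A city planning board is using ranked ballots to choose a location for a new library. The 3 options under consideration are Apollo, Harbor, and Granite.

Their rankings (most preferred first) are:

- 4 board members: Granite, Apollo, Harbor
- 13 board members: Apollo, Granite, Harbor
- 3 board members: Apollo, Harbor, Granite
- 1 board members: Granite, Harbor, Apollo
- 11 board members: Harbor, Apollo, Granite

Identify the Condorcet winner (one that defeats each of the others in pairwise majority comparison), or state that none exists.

Head-to-head results (32 voters total):
Apollo vs Harbor: Apollo wins 20–12.
Apollo vs Granite: Apollo wins 27–5.
Harbor vs Granite: Granite wins 18–14.
Apollo beats each rival — Harbor (20–12), Granite (27–5) — so Apollo is the Condorcet winner.

Apollo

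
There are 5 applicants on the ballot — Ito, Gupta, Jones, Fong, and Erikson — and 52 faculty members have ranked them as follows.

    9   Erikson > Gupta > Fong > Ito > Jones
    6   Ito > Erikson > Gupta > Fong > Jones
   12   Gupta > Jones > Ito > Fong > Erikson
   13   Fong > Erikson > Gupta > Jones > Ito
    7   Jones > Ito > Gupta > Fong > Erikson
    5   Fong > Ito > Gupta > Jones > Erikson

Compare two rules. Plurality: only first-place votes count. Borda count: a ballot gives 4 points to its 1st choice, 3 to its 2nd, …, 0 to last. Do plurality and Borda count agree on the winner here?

Plurality first-place counts: Ito 6, Gupta 12, Jones 7, Fong 18, Erikson 9 → Fong.
Borda totals: Ito 93, Gupta 137, Jones 82, Fong 115, Erikson 93 → Gupta.
The two rules disagree: plurality picks Fong, Borda picks Gupta.

No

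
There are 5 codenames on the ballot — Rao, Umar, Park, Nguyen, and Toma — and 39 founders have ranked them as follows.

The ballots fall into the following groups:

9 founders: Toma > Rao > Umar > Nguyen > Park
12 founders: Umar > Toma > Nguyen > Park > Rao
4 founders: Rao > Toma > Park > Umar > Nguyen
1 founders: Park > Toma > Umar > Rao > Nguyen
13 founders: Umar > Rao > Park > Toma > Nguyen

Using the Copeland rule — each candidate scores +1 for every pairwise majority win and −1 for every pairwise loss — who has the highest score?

Umar

Pairwise results:
  Rao vs Umar: Umar wins 26–13.
  Rao vs Park: Rao wins 26–13.
  Rao vs Nguyen: Rao wins 27–12.
  Rao vs Toma: Toma wins 22–17.
  Umar vs Park: Umar wins 34–5.
  Umar vs Nguyen: Umar wins 39–0.
  Umar vs Toma: Umar wins 25–14.
  Park vs Nguyen: Nguyen wins 21–18.
  Park vs Toma: Toma wins 25–14.
  Nguyen vs Toma: Toma wins 39–0.
Copeland scores (wins − losses):
  Rao: 2 − 2 = 0
  Umar: 4 − 0 = 4
  Park: 0 − 4 = -4
  Nguyen: 1 − 3 = -2
  Toma: 3 − 1 = 2
Umar has the best Copeland score.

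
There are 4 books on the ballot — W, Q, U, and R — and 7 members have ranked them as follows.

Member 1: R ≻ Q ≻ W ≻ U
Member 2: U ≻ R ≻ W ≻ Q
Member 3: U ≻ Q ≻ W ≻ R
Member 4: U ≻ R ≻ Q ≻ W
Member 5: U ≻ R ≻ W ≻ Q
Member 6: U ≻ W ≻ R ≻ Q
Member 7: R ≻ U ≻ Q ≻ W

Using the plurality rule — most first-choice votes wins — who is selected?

First-place vote totals:
  W: 0
  Q: 0
  U: 5
  R: 2
U has the most first-place votes.

U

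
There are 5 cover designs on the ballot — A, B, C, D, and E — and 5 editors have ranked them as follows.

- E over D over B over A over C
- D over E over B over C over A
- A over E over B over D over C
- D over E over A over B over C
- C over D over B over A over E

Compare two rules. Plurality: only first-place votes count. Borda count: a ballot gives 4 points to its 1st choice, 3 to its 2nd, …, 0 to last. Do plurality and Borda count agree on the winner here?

Yes

Plurality first-place counts: A 1, B 0, C 1, D 2, E 1 → D.
Borda totals: A 8, B 9, C 5, D 15, E 13 → D.
The two rules agree on D.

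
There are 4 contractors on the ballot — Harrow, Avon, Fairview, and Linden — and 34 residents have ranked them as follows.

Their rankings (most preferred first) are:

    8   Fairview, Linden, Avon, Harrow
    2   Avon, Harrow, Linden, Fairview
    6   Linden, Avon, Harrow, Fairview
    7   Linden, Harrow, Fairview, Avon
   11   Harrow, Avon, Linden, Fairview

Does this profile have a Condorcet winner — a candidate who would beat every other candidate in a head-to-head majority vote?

Head-to-head results (34 voters total):
Harrow vs Avon: Harrow wins 18–16.
Harrow vs Fairview: Harrow wins 26–8.
Harrow vs Linden: Linden wins 21–13.
Avon vs Fairview: Avon wins 19–15.
Avon vs Linden: Linden wins 21–13.
Fairview vs Linden: Linden wins 26–8.
Linden beats each rival — Harrow (21–13), Avon (21–13), Fairview (26–8) — so Linden is the Condorcet winner.

Yes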